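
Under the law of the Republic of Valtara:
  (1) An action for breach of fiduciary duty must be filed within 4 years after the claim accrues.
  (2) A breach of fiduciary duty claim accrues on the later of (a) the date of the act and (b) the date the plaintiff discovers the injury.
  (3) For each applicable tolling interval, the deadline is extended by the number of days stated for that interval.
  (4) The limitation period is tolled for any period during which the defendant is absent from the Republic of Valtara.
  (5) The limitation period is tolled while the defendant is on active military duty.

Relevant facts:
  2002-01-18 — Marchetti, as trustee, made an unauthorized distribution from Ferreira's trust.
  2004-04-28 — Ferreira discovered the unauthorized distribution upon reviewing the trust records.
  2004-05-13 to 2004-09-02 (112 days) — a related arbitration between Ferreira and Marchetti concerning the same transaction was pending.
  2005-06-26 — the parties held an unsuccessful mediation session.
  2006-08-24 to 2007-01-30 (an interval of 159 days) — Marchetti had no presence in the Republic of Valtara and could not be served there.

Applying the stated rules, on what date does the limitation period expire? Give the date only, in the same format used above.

The claim accrued on 2004-04-28 — the later of the 2002-01-18 act and the 2004-04-28 discovery.
4 years from 2004-04-28 is 2008-04-28.
The defendant's absence from the jurisdiction from 2006-08-24 to 2007-01-30 tolled the period for 159 days, extending the deadline to 2008-10-04.
The pending related arbitration from 2004-05-13 to 2004-09-02 does not toll the period, because no stated rule makes a pending arbitration a tolling event.
The other events in the timeline have no effect on the limitation period under the stated rules.

2008-10-04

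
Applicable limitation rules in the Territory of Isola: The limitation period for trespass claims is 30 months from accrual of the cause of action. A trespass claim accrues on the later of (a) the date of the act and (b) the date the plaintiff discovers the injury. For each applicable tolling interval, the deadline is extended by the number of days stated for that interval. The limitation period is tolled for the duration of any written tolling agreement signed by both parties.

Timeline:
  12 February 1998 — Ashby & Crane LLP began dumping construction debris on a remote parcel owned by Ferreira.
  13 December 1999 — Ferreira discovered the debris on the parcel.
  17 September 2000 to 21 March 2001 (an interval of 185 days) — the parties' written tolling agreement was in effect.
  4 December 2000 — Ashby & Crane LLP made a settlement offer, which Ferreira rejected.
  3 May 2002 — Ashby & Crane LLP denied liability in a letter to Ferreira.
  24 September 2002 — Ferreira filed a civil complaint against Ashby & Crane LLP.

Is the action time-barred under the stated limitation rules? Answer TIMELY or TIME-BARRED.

Because discovery on 13 December 1999 post-dates the 12 February 1998 act, accrual under the later-of rule falls on 13 December 1999.
Adding the 30 months base period to 13 December 1999 gives a deadline of 13 June 2002, before any tolling.
The period was tolled for 185 days by the written tolling agreement (17 September 2000 to 21 March 2001), pushing the deadline to 15 December 2002.
None of the other events listed affects the running of the period under the stated rules.
Ferreira filed on 24 September 2002, before the 15 December 2002 deadline, so the action is timely.

TIMELY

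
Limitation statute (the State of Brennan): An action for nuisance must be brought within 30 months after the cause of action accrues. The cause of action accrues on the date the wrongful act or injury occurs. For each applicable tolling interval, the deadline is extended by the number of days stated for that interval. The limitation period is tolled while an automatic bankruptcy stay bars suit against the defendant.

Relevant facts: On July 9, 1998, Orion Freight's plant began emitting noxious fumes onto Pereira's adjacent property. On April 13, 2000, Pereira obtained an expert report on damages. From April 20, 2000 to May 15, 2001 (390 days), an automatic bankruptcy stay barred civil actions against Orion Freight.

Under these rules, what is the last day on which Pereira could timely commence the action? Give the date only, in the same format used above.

February 3, 2002

The limitation period began to run on July 9, 1998.
30 months from July 9, 1998 is January 9, 2001.
Because the automatic bankruptcy stay ran from April 20, 2000 to May 15, 2001, the deadline is extended by 390 days to February 3, 2002.
The other events in the timeline have no effect on the limitation period under the stated rules.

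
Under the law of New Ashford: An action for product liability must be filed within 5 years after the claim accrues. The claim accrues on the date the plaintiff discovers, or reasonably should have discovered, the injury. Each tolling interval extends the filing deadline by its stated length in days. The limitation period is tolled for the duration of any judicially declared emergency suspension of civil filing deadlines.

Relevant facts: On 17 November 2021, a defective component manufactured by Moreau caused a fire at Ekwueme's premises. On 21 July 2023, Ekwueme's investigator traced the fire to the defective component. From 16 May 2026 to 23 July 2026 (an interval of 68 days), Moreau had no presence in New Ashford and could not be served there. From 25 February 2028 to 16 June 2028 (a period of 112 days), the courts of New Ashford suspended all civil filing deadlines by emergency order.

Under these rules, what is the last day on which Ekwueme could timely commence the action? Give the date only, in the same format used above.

10 November 2028

The claim did not accrue until Ekwueme discovered the injury on 21 July 2023; the 17 November 2021 act date does not start the clock under the stated rule.
Adding the 5 years base period to 21 July 2023 gives a deadline of 21 July 2028, before any tolling.
The emergency suspension of filing deadlines from 25 February 2028 to 16 June 2028 tolled the period for 112 days, extending the deadline to 10 November 2028.
No stated provision tolls the period for the defendant's absence, so the interval from 16 May 2026 to 23 July 2026 has no effect on the deadline.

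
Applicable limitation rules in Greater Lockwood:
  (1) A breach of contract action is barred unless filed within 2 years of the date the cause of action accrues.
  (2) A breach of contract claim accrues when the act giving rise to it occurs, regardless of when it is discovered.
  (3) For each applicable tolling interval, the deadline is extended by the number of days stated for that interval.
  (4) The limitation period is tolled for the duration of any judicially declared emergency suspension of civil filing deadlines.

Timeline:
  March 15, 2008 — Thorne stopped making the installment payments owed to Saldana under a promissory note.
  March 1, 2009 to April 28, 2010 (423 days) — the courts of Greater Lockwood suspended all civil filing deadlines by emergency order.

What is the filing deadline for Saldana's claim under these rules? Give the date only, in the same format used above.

May 12, 2011

The limitation period began to run on March 15, 2008.
Adding the 2 years base period to March 15, 2008 gives a deadline of March 15, 2010, before any tolling.
The period was tolled for 423 days by the emergency suspension of filing deadlines (March 1, 2009 to April 28, 2010), pushing the deadline to May 12, 2011.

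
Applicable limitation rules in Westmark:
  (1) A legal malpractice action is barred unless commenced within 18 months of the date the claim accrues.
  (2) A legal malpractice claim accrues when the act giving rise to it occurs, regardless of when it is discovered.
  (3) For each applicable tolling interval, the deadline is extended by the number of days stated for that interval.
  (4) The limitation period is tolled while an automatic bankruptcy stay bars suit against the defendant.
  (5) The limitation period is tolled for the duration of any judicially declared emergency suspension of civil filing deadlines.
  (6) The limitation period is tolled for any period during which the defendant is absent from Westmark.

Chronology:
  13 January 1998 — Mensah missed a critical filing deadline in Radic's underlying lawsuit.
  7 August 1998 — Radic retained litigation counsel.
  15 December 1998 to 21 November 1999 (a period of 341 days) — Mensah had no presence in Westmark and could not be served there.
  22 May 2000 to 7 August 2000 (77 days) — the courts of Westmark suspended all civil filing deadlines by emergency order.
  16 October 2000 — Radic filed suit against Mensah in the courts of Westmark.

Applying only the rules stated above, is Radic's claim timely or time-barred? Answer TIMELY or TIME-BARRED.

TIME-BARRED

The claim accrued on 13 January 1998, when the wrongful act occurred.
The untolled deadline — 18 months after 13 January 1998 — is 13 July 1999.
Because the defendant's absence from the jurisdiction ran from 15 December 1998 to 21 November 1999, the deadline is extended by 341 days to 18 June 2000.
The period was tolled for 77 days by the emergency suspension of filing deadlines (22 May 2000 to 7 August 2000), pushing the deadline to 3 September 2000.
Nothing else in the chronology tolls or restarts the period.
The 16 October 2000 filing falls after the 3 September 2000 deadline; the claim is time-barred.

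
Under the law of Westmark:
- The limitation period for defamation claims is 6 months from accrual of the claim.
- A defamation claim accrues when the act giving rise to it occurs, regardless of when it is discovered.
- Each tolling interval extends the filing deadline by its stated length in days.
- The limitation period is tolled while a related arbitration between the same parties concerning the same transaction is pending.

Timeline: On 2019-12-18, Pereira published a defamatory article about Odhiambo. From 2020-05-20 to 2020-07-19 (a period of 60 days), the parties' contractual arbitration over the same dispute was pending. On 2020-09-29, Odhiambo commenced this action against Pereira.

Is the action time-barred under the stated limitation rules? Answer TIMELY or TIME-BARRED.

The claim accrued on 2019-12-18, when the wrongful act occurred.
6 months from 2019-12-18 is 2020-06-18.
Because the pending related arbitration ran from 2020-05-20 to 2020-07-19, the deadline is extended by 60 days to 2020-08-17.
Odhiambo filed on 2020-09-29, after the 2020-08-17 deadline, so the action is time-barred.

TIME-BARRED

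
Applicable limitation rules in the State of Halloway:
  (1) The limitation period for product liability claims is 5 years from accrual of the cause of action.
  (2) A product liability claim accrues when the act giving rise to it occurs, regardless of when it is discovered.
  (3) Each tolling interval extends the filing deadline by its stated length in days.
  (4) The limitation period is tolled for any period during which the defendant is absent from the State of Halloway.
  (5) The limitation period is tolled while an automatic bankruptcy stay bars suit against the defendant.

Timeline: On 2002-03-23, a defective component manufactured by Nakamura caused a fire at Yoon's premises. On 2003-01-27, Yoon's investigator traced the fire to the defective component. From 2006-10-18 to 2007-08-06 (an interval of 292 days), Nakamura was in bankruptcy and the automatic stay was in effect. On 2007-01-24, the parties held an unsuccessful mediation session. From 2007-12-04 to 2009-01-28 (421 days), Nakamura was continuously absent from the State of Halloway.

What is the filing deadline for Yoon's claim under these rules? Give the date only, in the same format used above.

2009-03-05

The claim accrued on 2002-03-23, when the wrongful act occurred; under the stated occurrence rule the 2003-01-27 discovery does not delay accrual.
The untolled deadline — 5 years after 2002-03-23 — is 2007-03-23.
Because the automatic bankruptcy stay ran from 2006-10-18 to 2007-08-06, the deadline is extended by 292 days to 2008-01-09.
The defendant's absence from the jurisdiction from 2007-12-04 to 2009-01-28 tolled the period for 421 days, extending the deadline to 2009-03-05.
The other events in the timeline have no effect on the limitation period under the stated rules.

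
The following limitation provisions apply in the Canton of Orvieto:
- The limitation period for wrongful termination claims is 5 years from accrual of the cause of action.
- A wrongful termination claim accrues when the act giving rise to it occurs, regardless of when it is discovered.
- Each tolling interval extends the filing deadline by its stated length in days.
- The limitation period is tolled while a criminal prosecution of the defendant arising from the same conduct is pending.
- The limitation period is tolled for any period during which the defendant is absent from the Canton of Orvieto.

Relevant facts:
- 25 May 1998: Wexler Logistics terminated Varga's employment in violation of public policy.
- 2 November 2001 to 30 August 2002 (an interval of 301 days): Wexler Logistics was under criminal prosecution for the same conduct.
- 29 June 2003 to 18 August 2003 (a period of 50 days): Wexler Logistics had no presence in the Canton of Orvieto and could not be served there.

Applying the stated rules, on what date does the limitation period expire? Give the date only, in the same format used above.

10 May 2004

The limitation period began to run on 25 May 1998.
The untolled deadline — 5 years after 25 May 1998 — is 25 May 2003.
The pending criminal prosecution from 2 November 2001 to 30 August 2002 tolled the period for 301 days, extending the deadline to 21 March 2004.
Because the defendant's absence from the jurisdiction ran from 29 June 2003 to 18 August 2003, the deadline is extended by 50 days to 10 May 2004.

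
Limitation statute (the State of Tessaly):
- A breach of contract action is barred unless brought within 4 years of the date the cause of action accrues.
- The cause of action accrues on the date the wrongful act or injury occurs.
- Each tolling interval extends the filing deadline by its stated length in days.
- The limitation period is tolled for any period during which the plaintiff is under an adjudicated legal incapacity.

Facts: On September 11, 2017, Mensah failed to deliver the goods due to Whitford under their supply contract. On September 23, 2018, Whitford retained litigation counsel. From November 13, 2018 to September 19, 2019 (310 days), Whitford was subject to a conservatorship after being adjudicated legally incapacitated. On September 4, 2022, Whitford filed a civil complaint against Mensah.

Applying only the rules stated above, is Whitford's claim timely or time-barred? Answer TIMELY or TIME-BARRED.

TIME-BARRED

The cause of action accrued on September 11, 2017, the date of the act.
4 years from September 11, 2017 is September 11, 2021.
Because the plaintiff's legal incapacity ran from November 13, 2018 to September 19, 2019, the deadline is extended by 310 days to July 18, 2022.
The other events in the timeline have no effect on the limitation period under the stated rules.
The September 4, 2022 filing falls after the July 18, 2022 deadline; the claim is time-barred.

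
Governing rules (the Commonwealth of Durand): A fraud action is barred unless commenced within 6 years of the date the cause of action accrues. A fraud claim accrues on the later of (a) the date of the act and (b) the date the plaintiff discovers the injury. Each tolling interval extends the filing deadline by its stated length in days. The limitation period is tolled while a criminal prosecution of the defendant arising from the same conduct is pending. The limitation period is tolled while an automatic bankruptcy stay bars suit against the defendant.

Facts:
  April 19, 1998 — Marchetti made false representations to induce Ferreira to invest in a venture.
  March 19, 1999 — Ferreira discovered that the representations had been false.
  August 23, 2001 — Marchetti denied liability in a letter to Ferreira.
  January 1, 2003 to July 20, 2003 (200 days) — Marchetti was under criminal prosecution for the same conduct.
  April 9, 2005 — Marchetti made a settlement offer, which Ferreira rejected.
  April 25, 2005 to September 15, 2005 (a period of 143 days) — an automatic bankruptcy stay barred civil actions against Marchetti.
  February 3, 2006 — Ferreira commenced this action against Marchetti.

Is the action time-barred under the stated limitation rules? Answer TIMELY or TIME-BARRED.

Because discovery on March 19, 1999 post-dates the April 19, 1998 act, accrual under the later-of rule falls on March 19, 1999.
The untolled deadline — 6 years after March 19, 1999 — is March 19, 2005.
The period was tolled for 200 days by the pending criminal prosecution (January 1, 2003 to July 20, 2003), pushing the deadline to October 5, 2005.
Because the automatic bankruptcy stay ran from April 25, 2005 to September 15, 2005, the deadline is extended by 143 days to February 25, 2006.
The other events in the timeline have no effect on the limitation period under the stated rules.
Filing on February 3, 2006 beat the February 25, 2006 deadline — the action is timely.

TIMELY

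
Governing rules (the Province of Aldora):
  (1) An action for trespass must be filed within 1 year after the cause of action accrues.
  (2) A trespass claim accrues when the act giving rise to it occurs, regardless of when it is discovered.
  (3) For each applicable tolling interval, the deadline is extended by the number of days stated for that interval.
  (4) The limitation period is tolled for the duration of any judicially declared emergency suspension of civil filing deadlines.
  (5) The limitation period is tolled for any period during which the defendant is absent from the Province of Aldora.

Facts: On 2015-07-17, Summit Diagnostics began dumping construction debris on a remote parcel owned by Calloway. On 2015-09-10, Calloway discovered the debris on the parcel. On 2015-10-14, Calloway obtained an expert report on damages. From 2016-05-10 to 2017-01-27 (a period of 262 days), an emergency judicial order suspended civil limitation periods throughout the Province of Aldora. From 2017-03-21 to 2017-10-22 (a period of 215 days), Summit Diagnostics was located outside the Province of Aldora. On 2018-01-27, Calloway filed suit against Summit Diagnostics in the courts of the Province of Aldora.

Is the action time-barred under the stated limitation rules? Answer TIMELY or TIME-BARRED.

TIME-BARRED

The claim accrued on 2015-07-17, when the wrongful act occurred; under the stated occurrence rule the 2015-09-10 discovery does not delay accrual.
1 year from 2015-07-17 is 2016-07-17.
The emergency suspension of filing deadlines from 2016-05-10 to 2017-01-27 tolled the period for 262 days, extending the deadline to 2017-04-05.
Because the defendant's absence from the jurisdiction ran from 2017-03-21 to 2017-10-22, the deadline is extended by 215 days to 2017-11-06.
Nothing else in the chronology tolls or restarts the period.
Filing on 2018-01-27 missed the 2017-11-06 deadline — the action is time-barred.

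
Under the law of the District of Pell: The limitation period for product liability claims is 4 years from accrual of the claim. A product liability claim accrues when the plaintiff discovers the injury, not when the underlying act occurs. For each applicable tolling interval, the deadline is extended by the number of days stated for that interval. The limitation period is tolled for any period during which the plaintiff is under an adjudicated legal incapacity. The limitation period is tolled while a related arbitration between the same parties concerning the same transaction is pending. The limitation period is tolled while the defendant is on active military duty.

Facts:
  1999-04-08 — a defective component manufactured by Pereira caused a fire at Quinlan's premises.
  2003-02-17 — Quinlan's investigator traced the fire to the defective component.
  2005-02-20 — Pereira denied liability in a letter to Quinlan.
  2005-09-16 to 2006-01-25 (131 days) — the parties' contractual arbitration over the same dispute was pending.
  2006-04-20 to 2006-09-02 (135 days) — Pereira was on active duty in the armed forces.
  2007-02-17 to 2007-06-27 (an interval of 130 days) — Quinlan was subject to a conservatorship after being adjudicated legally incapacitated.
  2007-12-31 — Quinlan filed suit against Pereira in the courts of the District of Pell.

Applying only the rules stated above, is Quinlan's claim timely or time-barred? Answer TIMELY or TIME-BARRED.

Under the discovery rule, the claim accrued on 2003-02-17, when Quinlan discovered the injury — not on the 1999-04-08 date of the underlying act.
The untolled deadline — 4 years after 2003-02-17 — is 2007-02-17.
Because the pending related arbitration ran from 2005-09-16 to 2006-01-25, the deadline is extended by 131 days to 2007-06-28.
Because the defendant's active military service ran from 2006-04-20 to 2006-09-02, the deadline is extended by 135 days to 2007-11-10.
The period was tolled for 130 days by the plaintiff's legal incapacity (2007-02-17 to 2007-06-27), pushing the deadline to 2008-03-19.
The other events in the timeline have no effect on the limitation period under the stated rules.
Quinlan filed on 2007-12-31, before the 2008-03-19 deadline, so the action is timely.

TIMELY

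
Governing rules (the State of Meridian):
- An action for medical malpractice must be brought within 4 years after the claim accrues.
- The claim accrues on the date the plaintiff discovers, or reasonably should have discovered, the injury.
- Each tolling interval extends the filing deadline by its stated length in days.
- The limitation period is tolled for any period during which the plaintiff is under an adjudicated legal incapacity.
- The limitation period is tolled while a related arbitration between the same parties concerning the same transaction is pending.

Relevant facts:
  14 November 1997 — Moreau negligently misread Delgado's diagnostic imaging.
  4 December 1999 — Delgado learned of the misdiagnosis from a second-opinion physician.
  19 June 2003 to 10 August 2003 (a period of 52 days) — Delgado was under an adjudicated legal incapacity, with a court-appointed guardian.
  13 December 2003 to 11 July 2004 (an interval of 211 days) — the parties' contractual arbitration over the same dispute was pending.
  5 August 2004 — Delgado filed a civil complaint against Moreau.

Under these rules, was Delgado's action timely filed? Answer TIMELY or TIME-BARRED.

Accrual is tied to discovery, so the period began on 4 December 1999 rather than on 14 November 1997 when the act occurred.
4 years from 4 December 1999 is 4 December 2003.
The period was tolled for 52 days by the plaintiff's legal incapacity (19 June 2003 to 10 August 2003), pushing the deadline to 25 January 2004.
Because the pending related arbitration ran from 13 December 2003 to 11 July 2004, the deadline is extended by 211 days to 23 August 2004.
Delgado filed on 5 August 2004, before the 23 August 2004 deadline, so the action is timely.

TIMELY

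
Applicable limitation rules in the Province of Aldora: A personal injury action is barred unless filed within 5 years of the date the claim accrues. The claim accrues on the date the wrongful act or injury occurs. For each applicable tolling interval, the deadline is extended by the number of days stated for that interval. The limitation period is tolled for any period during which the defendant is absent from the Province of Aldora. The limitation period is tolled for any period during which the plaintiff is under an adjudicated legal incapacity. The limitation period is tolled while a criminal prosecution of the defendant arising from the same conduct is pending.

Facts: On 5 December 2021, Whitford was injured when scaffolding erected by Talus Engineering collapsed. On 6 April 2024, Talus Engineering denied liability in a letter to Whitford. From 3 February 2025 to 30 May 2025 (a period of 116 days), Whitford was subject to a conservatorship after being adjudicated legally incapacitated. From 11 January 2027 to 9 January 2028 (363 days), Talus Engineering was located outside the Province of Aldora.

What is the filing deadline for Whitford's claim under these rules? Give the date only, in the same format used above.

28 March 2028

The claim accrued on 5 December 2021, when the wrongful act occurred.
The untolled deadline — 5 years after 5 December 2021 — is 5 December 2026.
Because the plaintiff's legal incapacity ran from 3 February 2025 to 30 May 2025, the deadline is extended by 116 days to 31 March 2027.
The defendant's absence from the jurisdiction from 11 January 2027 to 9 January 2028 tolled the period for 363 days, extending the deadline to 28 March 2028.
The other events in the timeline have no effect on the limitation period under the stated rules.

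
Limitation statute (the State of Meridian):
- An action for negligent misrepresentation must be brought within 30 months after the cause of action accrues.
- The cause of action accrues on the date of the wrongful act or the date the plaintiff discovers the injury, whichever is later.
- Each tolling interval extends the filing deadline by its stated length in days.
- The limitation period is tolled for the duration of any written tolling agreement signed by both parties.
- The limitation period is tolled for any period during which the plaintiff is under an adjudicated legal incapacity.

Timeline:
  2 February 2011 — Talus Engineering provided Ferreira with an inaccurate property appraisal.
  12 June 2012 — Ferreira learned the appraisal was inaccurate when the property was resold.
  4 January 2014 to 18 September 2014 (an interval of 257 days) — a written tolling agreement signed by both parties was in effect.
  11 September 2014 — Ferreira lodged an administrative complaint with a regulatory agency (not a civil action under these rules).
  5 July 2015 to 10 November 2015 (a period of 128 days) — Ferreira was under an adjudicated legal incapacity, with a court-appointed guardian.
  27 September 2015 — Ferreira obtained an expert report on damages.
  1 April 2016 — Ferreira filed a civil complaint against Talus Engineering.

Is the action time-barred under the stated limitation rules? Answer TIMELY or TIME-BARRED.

TIME-BARRED

The claim accrued on 12 June 2012 — the later of the 2 February 2011 act and the 12 June 2012 discovery.
Adding the 30 months base period to 12 June 2012 gives a deadline of 12 December 2014, before any tolling.
The written tolling agreement from 4 January 2014 to 18 September 2014 tolled the period for 257 days, extending the deadline to 26 August 2015.
Because the plaintiff's legal incapacity ran from 5 July 2015 to 10 November 2015, the deadline is extended by 128 days to 1 January 2016.
None of the other events listed affects the running of the period under the stated rules.
Ferreira filed on 1 April 2016, after the 1 January 2016 deadline, so the action is time-barred.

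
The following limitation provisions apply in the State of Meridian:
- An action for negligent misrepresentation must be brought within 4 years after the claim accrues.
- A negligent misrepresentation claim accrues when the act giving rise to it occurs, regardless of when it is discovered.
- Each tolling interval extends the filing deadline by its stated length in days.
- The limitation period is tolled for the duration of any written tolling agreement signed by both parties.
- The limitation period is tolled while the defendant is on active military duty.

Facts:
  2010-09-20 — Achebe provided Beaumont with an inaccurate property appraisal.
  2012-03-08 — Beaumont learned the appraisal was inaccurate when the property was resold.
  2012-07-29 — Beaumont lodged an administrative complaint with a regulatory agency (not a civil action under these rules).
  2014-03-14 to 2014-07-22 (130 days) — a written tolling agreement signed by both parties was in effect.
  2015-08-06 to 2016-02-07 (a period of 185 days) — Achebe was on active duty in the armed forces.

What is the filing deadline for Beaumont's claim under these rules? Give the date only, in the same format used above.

2015-01-28

Accrual is governed by the date of the act, so the period began to run on 2010-09-20; the later discovery on 2012-03-08 is irrelevant under the stated rule.
4 years from 2010-09-20 is 2014-09-20.
The written tolling agreement from 2014-03-14 to 2014-07-22 tolled the period for 130 days, extending the deadline to 2015-01-28.
By the time the defendant's active military service began on 2015-08-06, the limitation period had already expired on 2015-01-28; that interval cannot revive it.
None of the other events listed affects the running of the period under the stated rules.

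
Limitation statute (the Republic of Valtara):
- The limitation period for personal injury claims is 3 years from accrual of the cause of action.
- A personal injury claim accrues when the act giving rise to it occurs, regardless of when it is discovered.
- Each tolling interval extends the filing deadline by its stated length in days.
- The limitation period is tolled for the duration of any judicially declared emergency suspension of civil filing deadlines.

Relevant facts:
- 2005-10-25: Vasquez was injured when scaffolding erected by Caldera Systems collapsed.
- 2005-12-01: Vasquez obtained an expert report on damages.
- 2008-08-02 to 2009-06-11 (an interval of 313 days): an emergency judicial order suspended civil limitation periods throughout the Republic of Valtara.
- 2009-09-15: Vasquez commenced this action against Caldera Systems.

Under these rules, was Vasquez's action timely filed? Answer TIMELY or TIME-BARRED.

The claim accrued on 2005-10-25, when the wrongful act occurred.
Adding the 3 years base period to 2005-10-25 gives a deadline of 2008-10-25, before any tolling.
The period was tolled for 313 days by the emergency suspension of filing deadlines (2008-08-02 to 2009-06-11), pushing the deadline to 2009-09-03.
None of the other events listed affects the running of the period under the stated rules.
The 2009-09-15 filing falls after the 2009-09-03 deadline; the claim is time-barred.

TIME-BARRED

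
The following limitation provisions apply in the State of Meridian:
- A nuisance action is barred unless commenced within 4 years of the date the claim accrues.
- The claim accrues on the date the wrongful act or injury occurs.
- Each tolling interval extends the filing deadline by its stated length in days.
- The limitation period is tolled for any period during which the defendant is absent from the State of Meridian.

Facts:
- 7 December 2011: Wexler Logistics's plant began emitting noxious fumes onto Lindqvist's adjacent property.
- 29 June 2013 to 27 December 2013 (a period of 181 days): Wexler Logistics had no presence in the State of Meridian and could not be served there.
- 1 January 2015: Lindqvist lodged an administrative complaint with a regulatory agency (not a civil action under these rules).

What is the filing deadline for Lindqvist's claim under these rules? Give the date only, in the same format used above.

5 June 2016

The limitation period began to run on 7 December 2011.
4 years from 7 December 2011 is 7 December 2015.
The period was tolled for 181 days by the defendant's absence from the jurisdiction (29 June 2013 to 27 December 2013), pushing the deadline to 5 June 2016.
Nothing else in the chronology tolls or restarts the period.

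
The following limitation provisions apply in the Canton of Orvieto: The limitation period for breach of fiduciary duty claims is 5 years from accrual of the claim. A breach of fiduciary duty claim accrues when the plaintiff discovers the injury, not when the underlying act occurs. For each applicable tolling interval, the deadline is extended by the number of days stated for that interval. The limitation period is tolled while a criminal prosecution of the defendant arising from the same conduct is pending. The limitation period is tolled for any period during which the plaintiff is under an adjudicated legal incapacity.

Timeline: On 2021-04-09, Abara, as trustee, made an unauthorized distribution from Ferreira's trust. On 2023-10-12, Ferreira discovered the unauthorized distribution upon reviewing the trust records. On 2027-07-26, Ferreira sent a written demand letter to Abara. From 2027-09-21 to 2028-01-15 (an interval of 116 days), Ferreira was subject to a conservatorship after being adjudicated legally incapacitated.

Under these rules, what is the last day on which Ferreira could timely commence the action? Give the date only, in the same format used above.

2029-02-05

Under the discovery rule, the claim accrued on 2023-10-12, when Ferreira discovered the injury — not on the 2021-04-09 date of the underlying act.
The untolled deadline — 5 years after 2023-10-12 — is 2028-10-12.
Because the plaintiff's legal incapacity ran from 2027-09-21 to 2028-01-15, the deadline is extended by 116 days to 2029-02-05.
Nothing else in the chronology tolls or restarts the period.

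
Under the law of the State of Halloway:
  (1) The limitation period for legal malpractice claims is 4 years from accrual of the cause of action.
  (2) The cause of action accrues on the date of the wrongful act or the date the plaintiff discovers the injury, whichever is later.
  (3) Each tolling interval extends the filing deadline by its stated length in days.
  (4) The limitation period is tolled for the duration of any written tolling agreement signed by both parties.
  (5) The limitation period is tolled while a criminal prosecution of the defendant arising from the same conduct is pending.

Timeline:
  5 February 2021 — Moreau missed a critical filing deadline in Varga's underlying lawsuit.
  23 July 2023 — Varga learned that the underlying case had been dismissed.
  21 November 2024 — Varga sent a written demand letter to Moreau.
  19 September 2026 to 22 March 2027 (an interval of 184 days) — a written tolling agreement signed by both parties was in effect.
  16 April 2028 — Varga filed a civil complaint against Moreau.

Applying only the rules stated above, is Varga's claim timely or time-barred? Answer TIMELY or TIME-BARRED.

TIME-BARRED

Because discovery on 23 July 2023 post-dates the 5 February 2021 act, accrual under the later-of rule falls on 23 July 2023.
Adding the 4 years base period to 23 July 2023 gives a deadline of 23 July 2027, before any tolling.
The written tolling agreement from 19 September 2026 to 22 March 2027 tolled the period for 184 days, extending the deadline to 23 January 2028.
The other events in the timeline have no effect on the limitation period under the stated rules.
Varga filed on 16 April 2028, after the 23 January 2028 deadline, so the action is time-barred.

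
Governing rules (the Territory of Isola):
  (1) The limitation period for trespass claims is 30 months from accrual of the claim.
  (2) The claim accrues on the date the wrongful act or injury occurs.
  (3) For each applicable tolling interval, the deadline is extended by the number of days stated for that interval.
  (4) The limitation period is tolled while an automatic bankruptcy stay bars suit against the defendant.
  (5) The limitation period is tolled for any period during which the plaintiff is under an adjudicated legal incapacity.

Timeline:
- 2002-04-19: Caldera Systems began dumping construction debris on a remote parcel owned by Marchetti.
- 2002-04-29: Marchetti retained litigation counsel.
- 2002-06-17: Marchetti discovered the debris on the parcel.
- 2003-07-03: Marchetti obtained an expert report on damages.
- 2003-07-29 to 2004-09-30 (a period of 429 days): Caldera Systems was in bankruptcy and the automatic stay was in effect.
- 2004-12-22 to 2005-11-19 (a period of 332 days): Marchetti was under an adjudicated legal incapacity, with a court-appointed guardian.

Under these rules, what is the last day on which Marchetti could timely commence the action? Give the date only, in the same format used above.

2006-11-19

Accrual is governed by the date of the act, so the period began to run on 2002-04-19; the later discovery on 2002-06-17 is irrelevant under the stated rule.
The untolled deadline — 30 months after 2002-04-19 — is 2004-10-19.
The automatic bankruptcy stay from 2003-07-29 to 2004-09-30 tolled the period for 429 days, extending the deadline to 2005-12-22.
Because the plaintiff's legal incapacity ran from 2004-12-22 to 2005-11-19, the deadline is extended by 332 days to 2006-11-19.
The other events in the timeline have no effect on the limitation period under the stated rules.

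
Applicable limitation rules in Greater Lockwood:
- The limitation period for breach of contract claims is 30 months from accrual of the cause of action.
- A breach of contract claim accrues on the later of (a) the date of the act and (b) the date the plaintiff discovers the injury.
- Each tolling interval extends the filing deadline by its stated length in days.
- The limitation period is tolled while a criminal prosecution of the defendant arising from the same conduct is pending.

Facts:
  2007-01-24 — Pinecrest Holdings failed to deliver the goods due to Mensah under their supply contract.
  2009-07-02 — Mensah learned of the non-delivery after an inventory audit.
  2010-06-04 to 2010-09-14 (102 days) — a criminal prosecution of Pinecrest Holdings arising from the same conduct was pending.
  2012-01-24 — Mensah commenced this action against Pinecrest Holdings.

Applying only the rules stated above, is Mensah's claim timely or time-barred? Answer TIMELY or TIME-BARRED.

TIMELY

The claim accrued on 2009-07-02 — the later of the 2007-01-24 act and the 2009-07-02 discovery.
The untolled deadline — 30 months after 2009-07-02 — is 2012-01-02.
Because the pending criminal prosecution ran from 2010-06-04 to 2010-09-14, the deadline is extended by 102 days to 2012-04-13.
Filing on 2012-01-24 beat the 2012-04-13 deadline — the action is timely.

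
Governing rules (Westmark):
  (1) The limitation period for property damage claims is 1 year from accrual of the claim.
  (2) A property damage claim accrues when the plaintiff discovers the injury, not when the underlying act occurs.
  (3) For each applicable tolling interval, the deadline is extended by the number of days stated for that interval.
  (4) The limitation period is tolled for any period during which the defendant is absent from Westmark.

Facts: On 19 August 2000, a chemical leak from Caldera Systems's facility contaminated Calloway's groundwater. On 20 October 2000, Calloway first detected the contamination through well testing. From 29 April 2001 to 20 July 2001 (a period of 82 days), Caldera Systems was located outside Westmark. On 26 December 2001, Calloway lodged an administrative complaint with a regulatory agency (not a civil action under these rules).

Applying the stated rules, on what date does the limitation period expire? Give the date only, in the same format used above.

10 January 2002

Under the discovery rule, the claim accrued on 20 October 2000, when Calloway discovered the injury — not on the 19 August 2000 date of the underlying act.
The untolled deadline — 1 year after 20 October 2000 — is 20 October 2001.
The period was tolled for 82 days by the defendant's absence from the jurisdiction (29 April 2001 to 20 July 2001), pushing the deadline to 10 January 2002.
None of the other events listed affects the running of the period under the stated rules.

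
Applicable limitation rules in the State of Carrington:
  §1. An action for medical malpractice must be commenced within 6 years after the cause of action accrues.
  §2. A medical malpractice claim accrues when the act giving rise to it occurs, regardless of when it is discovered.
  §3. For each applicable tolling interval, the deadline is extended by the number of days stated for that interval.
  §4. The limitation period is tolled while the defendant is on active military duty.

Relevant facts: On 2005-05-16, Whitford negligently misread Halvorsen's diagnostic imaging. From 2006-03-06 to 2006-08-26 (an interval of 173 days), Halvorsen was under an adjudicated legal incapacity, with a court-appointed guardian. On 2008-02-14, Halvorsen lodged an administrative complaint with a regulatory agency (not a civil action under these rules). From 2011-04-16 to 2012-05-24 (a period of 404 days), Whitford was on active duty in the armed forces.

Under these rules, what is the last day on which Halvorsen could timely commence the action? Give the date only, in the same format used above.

The limitation period began to run on 2005-05-16.
The untolled deadline — 6 years after 2005-05-16 — is 2011-05-16.
The defendant's active military service from 2011-04-16 to 2012-05-24 tolled the period for 404 days, extending the deadline to 2012-06-23.
No stated provision tolls the period for the plaintiff's incapacity, so the interval from 2006-03-06 to 2006-08-26 has no effect on the deadline.
None of the other events listed affects the running of the period under the stated rules.

2012-06-23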